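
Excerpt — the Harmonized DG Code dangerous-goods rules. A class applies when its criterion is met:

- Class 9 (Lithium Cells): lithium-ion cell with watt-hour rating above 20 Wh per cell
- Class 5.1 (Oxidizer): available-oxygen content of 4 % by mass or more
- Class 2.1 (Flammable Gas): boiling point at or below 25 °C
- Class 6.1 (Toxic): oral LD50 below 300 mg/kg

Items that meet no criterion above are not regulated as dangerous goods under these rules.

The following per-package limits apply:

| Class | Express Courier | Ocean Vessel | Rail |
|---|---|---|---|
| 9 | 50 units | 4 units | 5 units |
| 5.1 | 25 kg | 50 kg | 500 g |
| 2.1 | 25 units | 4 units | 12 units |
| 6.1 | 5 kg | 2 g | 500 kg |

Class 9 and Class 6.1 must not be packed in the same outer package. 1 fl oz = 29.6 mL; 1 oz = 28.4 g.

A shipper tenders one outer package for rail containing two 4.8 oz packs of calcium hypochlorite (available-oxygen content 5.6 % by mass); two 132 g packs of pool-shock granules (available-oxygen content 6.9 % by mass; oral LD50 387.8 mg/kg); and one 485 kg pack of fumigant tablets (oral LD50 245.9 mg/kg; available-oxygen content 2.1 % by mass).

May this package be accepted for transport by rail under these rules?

The calcium hypochlorite has available-oxygen content 5.6 % by mass, which is ≥ 4 % by mass, so it is Class 5.1 (Oxidizer).
The pool-shock granules have available-oxygen content 6.9 % by mass, which is ≥ 4 % by mass, so they are Class 5.1 (Oxidizer).
Fumigant tablets: oral LD50 245.9 mg/kg < 300 mg/kg → Class 6.1 (Toxic).
Total Class 5.1: (two 4.8 oz packs = 272.64 g) + (two 132 g packs = 264 g) = 536.64 g.
That exceeds the Class 5.1 rail limit of 500 g.
Class 6.1 quantity: 485 kg.
485 kg is within the rail limit of 500 kg for Class 6.1.
The segregation rule (Class 9 with Class 6.1) does not apply to Class 5.1 with Class 6.1.

No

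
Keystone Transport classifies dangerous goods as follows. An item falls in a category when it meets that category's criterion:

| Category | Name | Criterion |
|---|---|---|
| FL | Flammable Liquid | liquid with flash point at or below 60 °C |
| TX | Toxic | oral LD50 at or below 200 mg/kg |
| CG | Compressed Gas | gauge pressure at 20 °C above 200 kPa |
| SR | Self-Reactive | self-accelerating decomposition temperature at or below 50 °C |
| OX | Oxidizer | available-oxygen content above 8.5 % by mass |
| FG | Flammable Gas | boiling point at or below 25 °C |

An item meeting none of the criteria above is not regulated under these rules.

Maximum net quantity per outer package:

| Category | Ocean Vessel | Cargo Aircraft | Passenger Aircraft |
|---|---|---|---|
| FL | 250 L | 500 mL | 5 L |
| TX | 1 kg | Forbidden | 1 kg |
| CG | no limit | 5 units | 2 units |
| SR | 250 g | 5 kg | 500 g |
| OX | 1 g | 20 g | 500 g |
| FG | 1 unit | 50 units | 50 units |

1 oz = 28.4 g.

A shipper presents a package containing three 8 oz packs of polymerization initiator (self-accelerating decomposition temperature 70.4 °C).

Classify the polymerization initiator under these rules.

self-accelerating decomposition temperature 70.4 °C is not below 50 °C, so Category SR does not apply.
No criterion is met, so the item is not regulated.

Not regulated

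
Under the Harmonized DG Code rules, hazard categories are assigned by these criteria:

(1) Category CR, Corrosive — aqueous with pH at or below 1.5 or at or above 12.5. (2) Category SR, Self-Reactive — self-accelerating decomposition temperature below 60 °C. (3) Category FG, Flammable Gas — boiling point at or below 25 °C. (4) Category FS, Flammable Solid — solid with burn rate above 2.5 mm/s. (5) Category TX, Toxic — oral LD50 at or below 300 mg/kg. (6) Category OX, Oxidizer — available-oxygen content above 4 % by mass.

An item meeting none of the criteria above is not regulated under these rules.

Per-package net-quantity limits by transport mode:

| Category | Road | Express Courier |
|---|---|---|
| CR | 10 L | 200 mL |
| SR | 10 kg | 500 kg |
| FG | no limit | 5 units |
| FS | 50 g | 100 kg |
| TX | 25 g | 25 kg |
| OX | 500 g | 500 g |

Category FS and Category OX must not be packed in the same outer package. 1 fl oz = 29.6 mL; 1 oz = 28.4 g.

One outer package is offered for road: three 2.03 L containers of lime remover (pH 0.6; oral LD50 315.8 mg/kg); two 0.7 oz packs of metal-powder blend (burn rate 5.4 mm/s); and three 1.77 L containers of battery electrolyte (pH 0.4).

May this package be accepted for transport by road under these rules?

No

pH 0.6 meets the Category CR criterion (Corrosive), so the lime remover is Category CR.
The metal-powder blend has burn rate 5.4 mm/s, which is > 2.5 mm/s, so it is Category FS (Flammable Solid).
The battery electrolyte has pH 0.4, which is ≤ 1.5, so it is Category CR (Corrosive).
Total Category CR: (three 2.03 L containers = 6.09 L) + (three 1.77 L containers = 5.31 L) = 11.4 L.
That exceeds the Category CR road limit of 10 L.
Category FS quantity: two 0.7 oz packs = 39.76 g.
That is within the Category FS road limit of 50 g.
The segregation rule (Category FS with Category OX) does not apply to Category CR with Category FS.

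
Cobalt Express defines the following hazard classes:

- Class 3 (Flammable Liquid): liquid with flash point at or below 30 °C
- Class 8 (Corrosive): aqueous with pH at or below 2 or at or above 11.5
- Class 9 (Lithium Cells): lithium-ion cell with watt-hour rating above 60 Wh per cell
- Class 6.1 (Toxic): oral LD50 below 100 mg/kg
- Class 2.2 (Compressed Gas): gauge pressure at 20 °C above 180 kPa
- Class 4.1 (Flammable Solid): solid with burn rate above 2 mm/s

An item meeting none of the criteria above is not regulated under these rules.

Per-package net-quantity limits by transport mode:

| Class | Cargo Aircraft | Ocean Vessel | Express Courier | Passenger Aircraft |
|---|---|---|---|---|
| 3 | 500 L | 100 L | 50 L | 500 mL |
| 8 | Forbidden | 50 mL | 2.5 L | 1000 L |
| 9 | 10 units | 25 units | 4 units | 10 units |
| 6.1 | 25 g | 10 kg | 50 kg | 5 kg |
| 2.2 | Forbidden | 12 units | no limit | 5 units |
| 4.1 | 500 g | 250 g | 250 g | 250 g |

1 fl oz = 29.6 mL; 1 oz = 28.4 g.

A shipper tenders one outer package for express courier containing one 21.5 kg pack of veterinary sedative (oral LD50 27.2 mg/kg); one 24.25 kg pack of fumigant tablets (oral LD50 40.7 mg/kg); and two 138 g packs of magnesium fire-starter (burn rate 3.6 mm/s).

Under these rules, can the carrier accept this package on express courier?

Oral LD50 27.2 mg/kg meets the Class 6.1 criterion (Toxic), so the veterinary sedative is Class 6.1.
With oral LD50 40.7 mg/kg (< 100 mg/kg), the fumigant tablets fall in Class 6.1.
Burn rate 3.6 mm/s meets the Class 4.1 criterion (Flammable Solid), so the magnesium fire-starter is Class 4.1.
Class 4.1 quantity: two 138 g packs = 276 g.
276 g exceeds the express courier limit of 250 g for Class 4.1.
Class 6.1 net quantity: 21.5 kg + 24.25 kg = 45.75 kg.
45.75 kg is within the express courier limit of 50 kg for Class 6.1.

No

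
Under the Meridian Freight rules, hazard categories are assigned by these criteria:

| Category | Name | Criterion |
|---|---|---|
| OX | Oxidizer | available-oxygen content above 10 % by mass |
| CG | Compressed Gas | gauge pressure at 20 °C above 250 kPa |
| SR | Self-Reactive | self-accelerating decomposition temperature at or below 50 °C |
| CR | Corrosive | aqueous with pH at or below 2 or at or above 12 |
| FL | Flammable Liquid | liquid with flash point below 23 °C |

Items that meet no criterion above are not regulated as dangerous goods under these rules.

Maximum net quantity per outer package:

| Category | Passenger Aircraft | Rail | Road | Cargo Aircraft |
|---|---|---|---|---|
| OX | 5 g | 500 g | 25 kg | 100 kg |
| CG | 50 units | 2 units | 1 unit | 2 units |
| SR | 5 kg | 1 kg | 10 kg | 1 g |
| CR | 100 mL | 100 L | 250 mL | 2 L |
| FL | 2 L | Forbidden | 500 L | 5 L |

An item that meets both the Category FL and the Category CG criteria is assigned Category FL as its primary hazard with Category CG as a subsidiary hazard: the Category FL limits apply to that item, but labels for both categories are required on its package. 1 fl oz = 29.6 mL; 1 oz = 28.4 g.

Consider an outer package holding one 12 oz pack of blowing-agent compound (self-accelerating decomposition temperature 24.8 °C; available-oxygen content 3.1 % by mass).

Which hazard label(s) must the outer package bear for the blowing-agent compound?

Category SR

Blowing-agent compound: self-accelerating decomposition temperature 24.8 °C ≤ 50 °C → Category SR (Self-Reactive).
Only the Category SR label is required.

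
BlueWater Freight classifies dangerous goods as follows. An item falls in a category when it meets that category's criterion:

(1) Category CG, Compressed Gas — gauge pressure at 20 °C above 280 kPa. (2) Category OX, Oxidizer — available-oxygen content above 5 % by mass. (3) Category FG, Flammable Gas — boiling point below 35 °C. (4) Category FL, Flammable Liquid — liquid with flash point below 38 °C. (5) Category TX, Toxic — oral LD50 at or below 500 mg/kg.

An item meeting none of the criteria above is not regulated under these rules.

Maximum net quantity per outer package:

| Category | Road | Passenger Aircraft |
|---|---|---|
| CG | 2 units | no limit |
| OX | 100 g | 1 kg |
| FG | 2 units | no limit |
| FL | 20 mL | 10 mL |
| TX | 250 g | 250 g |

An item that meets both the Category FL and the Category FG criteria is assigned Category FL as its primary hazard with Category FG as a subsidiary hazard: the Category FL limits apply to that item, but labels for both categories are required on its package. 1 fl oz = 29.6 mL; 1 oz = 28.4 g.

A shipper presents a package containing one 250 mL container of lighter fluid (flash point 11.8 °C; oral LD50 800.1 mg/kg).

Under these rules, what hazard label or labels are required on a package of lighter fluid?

With flash point 11.8 °C (< 38 °C), the lighter fluid falls in Category FL.
Only the Category FL label is required.

Category FL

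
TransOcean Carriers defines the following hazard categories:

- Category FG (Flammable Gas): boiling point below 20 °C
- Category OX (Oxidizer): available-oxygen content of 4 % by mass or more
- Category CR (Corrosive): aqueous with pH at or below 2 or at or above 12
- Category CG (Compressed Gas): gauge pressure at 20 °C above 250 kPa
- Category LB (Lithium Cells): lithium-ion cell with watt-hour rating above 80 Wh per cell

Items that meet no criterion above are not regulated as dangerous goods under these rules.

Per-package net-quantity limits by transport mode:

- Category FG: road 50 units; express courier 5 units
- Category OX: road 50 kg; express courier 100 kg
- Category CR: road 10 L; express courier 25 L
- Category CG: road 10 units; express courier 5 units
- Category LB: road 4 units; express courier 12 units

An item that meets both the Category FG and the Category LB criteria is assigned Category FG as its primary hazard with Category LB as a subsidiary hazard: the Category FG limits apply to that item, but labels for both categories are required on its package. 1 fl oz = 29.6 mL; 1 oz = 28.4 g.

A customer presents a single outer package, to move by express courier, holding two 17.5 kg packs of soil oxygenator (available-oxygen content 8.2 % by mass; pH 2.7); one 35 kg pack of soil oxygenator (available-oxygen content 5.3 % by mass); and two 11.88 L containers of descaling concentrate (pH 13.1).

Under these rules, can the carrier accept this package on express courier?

Yes

Soil oxygenator: available-oxygen content 8.2 % by mass ≥ 4 % by mass → Category OX (Oxidizer).
Soil oxygenator: available-oxygen content 5.3 % by mass ≥ 4 % by mass → Category OX (Oxidizer).
pH 13.1 meets the Category CR criterion (Corrosive), so the descaling concentrate is Category CR.
Category CR quantity: two 11.88 L containers = 23.76 L.
23.76 L is within the express courier limit of 25 L for Category CR.
Category OX net quantity: (two 17.5 kg packs = 35 kg) + 35 kg = 70 kg.
70 kg ≤ 100 kg (express courier limit, Category OX) — within limit.
Every hazard category is within its express courier limit and no segregation rule is violated.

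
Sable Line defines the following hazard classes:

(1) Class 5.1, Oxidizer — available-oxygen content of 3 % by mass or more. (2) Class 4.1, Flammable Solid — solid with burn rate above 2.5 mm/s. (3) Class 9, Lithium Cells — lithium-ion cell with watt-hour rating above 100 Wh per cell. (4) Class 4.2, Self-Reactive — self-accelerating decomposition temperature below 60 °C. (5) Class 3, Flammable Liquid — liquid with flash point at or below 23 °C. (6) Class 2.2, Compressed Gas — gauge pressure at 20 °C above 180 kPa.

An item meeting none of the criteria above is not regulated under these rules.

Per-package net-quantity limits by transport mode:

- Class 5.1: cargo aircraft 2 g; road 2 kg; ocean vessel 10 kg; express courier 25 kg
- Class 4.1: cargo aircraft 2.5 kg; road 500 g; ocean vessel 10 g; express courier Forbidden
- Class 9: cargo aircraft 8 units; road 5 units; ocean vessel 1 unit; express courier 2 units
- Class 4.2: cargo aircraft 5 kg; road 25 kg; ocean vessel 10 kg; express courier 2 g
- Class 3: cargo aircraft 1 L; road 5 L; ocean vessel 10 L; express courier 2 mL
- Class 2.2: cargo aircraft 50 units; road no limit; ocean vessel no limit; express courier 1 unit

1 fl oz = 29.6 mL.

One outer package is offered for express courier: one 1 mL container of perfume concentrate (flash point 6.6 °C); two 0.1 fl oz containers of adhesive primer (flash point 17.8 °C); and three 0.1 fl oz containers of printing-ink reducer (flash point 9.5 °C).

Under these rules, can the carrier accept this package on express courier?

Flash point 6.6 °C meets the Class 3 criterion (Flammable Liquid), so the perfume concentrate is Class 3.
With flash point 17.8 °C (≤ 23 °C), the adhesive primer falls in Class 3.
Flash point 9.5 °C meets the Class 3 criterion (Flammable Liquid), so the printing-ink reducer is Class 3.
Class 3 net quantity: 1 mL + (two 0.1 fl oz containers = 5.92 mL) + (three 0.1 fl oz containers = 8.88 mL) = 15.8 mL.
15.8 mL > 2 mL (express courier limit, Class 3) — over the limit.

No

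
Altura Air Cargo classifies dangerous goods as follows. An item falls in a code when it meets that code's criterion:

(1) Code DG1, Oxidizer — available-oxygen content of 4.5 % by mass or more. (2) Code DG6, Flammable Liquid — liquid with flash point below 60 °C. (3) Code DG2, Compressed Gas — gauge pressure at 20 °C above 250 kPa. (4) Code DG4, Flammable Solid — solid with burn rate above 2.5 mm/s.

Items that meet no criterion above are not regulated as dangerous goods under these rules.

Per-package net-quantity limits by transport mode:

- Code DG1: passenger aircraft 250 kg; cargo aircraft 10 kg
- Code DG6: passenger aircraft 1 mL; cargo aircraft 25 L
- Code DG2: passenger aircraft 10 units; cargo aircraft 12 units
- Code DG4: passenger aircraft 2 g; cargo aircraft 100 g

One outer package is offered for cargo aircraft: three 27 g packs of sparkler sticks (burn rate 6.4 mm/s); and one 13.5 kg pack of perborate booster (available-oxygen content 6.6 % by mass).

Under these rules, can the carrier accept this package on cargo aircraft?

No

With burn rate 6.4 mm/s (> 2.5 mm/s), the sparkler sticks fall in Code DG4.
Available-oxygen content 6.6 % by mass meets the Code DG1 criterion (Oxidizer), so the perborate booster is Code DG1.
Code DG4 quantity: three 27 g packs = 81 g.
81 g is within the cargo aircraft limit of 100 g for Code DG4.
Code DG1 quantity: 13.5 kg.
13.5 kg exceeds the cargo aircraft limit of 10 kg for Code DG1.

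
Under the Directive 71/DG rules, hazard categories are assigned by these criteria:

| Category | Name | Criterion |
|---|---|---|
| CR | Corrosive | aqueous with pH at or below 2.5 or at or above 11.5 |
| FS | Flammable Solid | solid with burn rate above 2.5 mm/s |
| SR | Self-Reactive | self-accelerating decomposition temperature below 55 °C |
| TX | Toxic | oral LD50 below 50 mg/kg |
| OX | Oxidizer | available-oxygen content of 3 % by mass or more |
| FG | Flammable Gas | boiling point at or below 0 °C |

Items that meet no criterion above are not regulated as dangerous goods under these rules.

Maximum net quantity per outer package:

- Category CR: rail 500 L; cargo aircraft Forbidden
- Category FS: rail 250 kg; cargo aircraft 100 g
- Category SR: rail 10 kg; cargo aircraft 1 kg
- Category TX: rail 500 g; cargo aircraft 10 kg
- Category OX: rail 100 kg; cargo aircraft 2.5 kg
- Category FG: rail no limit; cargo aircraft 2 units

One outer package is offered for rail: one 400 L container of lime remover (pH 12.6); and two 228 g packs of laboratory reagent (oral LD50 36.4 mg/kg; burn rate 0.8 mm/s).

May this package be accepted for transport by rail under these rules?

The lime remover has pH 12.6, which is ≥ 11.5, so it is Category CR (Corrosive).
Oral LD50 36.4 mg/kg meets the Category TX criterion (Toxic), so the laboratory reagent is Category TX.
Category CR quantity: 400 L.
400 L ≤ 500 L (rail limit, Category CR) — within limit.
Category TX quantity: two 228 g packs = 456 g.
That is within the Category TX rail limit of 500 g.
Every hazard category is within its rail limit and no segregation rule is violated.

Yes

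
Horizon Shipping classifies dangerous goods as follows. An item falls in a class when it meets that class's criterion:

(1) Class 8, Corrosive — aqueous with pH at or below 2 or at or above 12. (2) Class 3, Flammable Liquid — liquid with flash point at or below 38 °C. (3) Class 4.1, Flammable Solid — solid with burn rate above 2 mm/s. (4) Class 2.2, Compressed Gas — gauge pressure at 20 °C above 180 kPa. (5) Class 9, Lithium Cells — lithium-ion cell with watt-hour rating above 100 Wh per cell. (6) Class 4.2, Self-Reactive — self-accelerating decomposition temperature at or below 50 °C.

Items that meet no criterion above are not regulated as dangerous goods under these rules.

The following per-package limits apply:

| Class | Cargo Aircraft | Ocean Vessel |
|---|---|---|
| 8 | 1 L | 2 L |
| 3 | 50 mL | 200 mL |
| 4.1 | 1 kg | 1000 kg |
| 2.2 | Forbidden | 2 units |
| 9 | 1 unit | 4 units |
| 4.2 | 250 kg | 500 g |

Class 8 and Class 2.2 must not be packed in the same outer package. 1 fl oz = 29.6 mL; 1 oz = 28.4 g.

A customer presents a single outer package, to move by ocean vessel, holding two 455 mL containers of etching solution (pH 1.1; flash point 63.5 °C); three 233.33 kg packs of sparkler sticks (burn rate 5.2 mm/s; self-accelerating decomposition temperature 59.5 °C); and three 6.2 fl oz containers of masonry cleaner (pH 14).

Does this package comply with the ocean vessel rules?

pH 1.1 meets the Class 8 criterion (Corrosive), so the etching solution is Class 8.
The sparkler sticks have burn rate 5.2 mm/s, which is > 2 mm/s, so they are Class 4.1 (Flammable Solid).
With pH 14 (≥ 12), the masonry cleaner falls in Class 8.
Class 8 net quantity: (two 455 mL containers = 910 mL) + (three 6.2 fl oz containers = 550.56 mL) = 1460.56 mL.
1460.56 mL is within the ocean vessel limit of 2 L for Class 8.
Class 4.1 quantity: three 233.33 kg packs = 699.99 kg.
699.99 kg is within the ocean vessel limit of 1000 kg for Class 4.1.
The segregation rule (Class 8 with Class 2.2) does not apply to Class 8 with Class 4.1.
Every hazard class is within its ocean vessel limit and no segregation rule is violated.

Yes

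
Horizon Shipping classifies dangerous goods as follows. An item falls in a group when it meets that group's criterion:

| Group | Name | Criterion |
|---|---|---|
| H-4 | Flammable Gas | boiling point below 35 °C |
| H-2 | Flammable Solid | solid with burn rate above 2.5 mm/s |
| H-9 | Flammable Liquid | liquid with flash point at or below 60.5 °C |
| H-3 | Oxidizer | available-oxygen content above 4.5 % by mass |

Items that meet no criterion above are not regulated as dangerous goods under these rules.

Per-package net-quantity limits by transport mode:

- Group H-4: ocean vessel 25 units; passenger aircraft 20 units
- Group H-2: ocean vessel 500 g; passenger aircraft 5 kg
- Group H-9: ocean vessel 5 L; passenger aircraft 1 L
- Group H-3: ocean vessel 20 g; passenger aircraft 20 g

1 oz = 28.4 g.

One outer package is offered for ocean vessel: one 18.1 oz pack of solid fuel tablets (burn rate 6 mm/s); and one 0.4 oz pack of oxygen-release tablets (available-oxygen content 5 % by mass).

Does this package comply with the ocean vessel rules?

No

Burn rate 6 mm/s meets the Group H-2 criterion (Flammable Solid), so the solid fuel tablets are Group H-2.
Oxygen-release tablets: available-oxygen content 5 % by mass > 4.5 % by mass → Group H-3 (Oxidizer).
Group H-2 quantity: one 18.1 oz pack = 514.04 g.
514.04 g exceeds the ocean vessel limit of 500 g for Group H-2.
Group H-3 quantity: one 0.4 oz pack = 11.36 g.
11.36 g ≤ 20 g (ocean vessel limit, Group H-3) — within limit.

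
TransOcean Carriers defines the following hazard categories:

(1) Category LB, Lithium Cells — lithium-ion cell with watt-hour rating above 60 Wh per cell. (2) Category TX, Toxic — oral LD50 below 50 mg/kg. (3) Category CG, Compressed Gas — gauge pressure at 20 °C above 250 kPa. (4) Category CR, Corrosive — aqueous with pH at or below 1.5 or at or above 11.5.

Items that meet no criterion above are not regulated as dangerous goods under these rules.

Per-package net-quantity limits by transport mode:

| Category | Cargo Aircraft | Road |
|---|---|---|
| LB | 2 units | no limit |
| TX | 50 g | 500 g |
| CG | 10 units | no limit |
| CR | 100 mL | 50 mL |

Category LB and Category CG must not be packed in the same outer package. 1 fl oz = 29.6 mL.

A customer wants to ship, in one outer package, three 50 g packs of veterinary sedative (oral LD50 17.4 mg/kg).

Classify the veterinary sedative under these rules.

Category TX

Veterinary sedative: oral LD50 17.4 mg/kg < 50 mg/kg → Category TX (Toxic).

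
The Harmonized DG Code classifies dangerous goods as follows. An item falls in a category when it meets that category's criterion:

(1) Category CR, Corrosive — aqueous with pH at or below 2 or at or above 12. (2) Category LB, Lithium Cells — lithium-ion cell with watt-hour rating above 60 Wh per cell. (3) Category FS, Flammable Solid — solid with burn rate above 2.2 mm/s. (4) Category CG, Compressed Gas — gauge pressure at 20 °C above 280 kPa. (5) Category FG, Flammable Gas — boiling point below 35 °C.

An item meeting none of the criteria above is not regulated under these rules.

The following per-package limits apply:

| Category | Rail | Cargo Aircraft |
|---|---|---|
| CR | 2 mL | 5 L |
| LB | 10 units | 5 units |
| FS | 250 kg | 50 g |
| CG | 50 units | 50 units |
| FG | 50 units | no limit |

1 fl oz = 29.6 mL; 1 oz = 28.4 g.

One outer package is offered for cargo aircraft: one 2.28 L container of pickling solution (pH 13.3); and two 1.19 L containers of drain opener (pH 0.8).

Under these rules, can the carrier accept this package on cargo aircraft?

Yes

With pH 13.3 (≥ 12), the pickling solution falls in Category CR.
Drain opener: pH 0.8 ≤ 2 → Category CR (Corrosive).
Category CR net quantity: 2.28 L + (two 1.19 L containers = 2.38 L) = 4.66 L.
4.66 L ≤ 5 L (cargo aircraft limit, Category CR) — within limit.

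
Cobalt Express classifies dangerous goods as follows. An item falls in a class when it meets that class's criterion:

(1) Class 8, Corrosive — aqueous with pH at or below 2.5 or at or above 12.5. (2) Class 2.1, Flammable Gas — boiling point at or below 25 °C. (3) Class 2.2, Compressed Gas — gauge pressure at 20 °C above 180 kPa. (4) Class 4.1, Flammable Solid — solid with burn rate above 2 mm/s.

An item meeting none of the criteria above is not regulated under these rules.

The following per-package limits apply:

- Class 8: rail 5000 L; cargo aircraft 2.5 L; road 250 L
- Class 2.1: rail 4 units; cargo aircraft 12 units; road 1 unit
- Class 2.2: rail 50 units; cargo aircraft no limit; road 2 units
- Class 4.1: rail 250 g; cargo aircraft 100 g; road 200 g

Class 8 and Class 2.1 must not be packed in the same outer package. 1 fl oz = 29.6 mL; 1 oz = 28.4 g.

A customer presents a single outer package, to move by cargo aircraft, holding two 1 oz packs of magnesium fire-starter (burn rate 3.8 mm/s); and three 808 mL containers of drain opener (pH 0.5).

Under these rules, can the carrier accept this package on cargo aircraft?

The magnesium fire-starter has burn rate 3.8 mm/s, which is > 2 mm/s, so it is Class 4.1 (Flammable Solid).
pH 0.5 meets the Class 8 criterion (Corrosive), so the drain opener is Class 8.
Class 8 quantity: three 808 mL containers = 2.424 L.
2.424 L is within the cargo aircraft limit of 2.5 L for Class 8.
Class 4.1 quantity: two 1 oz packs = 56.8 g.
That is within the Class 4.1 cargo aircraft limit of 100 g.
The segregation rule (Class 8 with Class 2.1) does not apply to Class 8 with Class 4.1.
Every hazard class is within its cargo aircraft limit and no segregation rule is violated.

Yes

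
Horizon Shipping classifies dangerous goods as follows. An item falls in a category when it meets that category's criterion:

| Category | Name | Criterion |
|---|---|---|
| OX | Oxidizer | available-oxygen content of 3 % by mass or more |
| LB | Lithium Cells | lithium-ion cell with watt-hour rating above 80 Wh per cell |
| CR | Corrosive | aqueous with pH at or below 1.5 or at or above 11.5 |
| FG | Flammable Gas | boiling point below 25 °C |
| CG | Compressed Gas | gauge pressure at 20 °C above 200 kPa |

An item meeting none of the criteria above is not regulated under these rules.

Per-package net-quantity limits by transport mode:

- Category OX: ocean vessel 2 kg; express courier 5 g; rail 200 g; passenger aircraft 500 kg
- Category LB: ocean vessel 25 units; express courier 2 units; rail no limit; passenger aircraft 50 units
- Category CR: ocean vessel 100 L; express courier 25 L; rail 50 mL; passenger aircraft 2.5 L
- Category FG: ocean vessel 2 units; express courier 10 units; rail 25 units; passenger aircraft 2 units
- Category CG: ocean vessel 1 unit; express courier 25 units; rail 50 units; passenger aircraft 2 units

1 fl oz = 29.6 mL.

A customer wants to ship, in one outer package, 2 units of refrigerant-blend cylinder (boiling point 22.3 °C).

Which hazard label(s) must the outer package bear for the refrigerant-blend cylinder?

Refrigerant-blend cylinder: boiling point 22.3 °C < 25 °C → Category FG (Flammable Gas).
Only the Category FG label is required.

Category FG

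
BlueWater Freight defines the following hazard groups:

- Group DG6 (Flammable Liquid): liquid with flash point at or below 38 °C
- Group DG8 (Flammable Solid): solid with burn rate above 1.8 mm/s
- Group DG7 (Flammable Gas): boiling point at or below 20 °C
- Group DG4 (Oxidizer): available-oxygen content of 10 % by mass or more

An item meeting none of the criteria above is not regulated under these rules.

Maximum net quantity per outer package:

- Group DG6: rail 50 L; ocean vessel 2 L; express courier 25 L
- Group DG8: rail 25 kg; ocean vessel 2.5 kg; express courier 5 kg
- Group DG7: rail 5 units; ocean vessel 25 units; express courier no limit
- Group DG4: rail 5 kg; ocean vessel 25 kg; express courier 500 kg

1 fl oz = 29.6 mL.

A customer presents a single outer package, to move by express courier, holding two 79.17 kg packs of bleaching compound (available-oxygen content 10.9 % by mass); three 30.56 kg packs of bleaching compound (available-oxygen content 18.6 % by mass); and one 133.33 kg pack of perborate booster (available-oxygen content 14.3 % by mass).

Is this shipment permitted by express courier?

Yes

With available-oxygen content 10.9 % by mass (≥ 10 % by mass), the bleaching compound falls in Group DG4.
With available-oxygen content 18.6 % by mass (≥ 10 % by mass), the bleaching compound falls in Group DG4.
Perborate booster: available-oxygen content 14.3 % by mass ≥ 10 % by mass → Group DG4 (Oxidizer).
Group DG4 net quantity: (two 79.17 kg packs = 158.34 kg) + (three 30.56 kg packs = 91.68 kg) + 133.33 kg = 383.35 kg.
That is within the Group DG4 express courier limit of 500 kg.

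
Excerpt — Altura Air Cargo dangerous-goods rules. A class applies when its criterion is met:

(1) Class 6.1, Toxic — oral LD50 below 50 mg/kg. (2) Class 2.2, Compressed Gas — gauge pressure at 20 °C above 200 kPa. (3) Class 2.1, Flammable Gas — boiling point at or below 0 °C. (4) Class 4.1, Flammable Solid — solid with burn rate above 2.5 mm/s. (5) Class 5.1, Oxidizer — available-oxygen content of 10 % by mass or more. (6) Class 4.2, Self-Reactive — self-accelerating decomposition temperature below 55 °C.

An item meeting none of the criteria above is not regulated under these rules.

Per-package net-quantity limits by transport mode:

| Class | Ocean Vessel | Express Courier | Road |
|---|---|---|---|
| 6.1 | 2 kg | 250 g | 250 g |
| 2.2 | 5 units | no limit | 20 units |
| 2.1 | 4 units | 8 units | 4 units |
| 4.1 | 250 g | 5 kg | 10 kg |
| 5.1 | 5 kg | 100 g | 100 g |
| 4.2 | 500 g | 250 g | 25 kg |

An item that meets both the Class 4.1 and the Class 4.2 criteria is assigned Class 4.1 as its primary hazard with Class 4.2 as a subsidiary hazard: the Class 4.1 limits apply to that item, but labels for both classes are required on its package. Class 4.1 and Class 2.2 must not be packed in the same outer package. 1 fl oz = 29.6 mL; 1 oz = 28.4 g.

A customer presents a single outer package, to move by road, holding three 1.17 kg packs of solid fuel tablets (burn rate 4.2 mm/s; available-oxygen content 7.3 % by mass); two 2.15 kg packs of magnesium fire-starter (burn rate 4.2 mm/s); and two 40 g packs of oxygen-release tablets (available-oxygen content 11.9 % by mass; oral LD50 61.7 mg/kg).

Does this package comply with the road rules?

Solid fuel tablets: burn rate 4.2 mm/s > 2.5 mm/s → Class 4.1 (Flammable Solid).
Burn rate 4.2 mm/s meets the Class 4.1 criterion (Flammable Solid), so the magnesium fire-starter is Class 4.1.
With available-oxygen content 11.9 % by mass (≥ 10 % by mass), the oxygen-release tablets fall in Class 5.1.
Total Class 4.1: (three 1.17 kg packs = 3.51 kg) + (two 2.15 kg packs = 4.3 kg) = 7.81 kg.
That is within the Class 4.1 road limit of 10 kg.
Class 5.1 quantity: two 40 g packs = 80 g.
80 g is within the road limit of 100 g for Class 5.1.
The segregation rule (Class 4.1 with Class 2.2) does not apply to Class 4.1 with Class 5.1.
Every hazard class is within its road limit and no segregation rule is violated.

Yes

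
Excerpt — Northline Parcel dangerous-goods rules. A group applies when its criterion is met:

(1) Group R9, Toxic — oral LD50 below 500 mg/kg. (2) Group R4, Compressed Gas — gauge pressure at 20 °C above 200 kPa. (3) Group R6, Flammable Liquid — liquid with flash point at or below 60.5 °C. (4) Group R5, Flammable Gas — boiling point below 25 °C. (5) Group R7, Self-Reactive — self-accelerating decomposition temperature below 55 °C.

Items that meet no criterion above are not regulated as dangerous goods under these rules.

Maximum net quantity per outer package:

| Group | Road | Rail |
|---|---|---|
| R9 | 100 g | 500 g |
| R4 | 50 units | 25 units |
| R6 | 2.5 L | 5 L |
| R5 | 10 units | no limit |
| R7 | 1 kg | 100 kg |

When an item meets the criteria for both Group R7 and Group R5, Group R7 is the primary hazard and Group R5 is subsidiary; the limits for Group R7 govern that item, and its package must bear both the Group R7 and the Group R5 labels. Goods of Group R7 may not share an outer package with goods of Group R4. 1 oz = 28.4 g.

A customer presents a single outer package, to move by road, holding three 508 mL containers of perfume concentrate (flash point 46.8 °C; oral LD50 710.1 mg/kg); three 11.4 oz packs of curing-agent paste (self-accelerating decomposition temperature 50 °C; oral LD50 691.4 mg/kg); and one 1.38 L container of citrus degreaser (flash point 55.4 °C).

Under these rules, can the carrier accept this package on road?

No

Flash point 46.8 °C meets the Group R6 criterion (Flammable Liquid), so the perfume concentrate is Group R6.
With self-accelerating decomposition temperature 50 °C (< 55 °C), the curing-agent paste falls in Group R7.
Citrus degreaser: flash point 55.4 °C ≤ 60.5 °C → Group R6 (Flammable Liquid).
Total Group R6: (three 508 mL containers = 1.524 L) + 1.38 L = 2.904 L.
That exceeds the Group R6 road limit of 2.5 L.
Group R7 quantity: three 11.4 oz packs = 971.28 g.
That is within the Group R7 road limit of 1 kg.
The segregation rule (Group R7 with Group R4) does not apply to Group R6 with Group R7.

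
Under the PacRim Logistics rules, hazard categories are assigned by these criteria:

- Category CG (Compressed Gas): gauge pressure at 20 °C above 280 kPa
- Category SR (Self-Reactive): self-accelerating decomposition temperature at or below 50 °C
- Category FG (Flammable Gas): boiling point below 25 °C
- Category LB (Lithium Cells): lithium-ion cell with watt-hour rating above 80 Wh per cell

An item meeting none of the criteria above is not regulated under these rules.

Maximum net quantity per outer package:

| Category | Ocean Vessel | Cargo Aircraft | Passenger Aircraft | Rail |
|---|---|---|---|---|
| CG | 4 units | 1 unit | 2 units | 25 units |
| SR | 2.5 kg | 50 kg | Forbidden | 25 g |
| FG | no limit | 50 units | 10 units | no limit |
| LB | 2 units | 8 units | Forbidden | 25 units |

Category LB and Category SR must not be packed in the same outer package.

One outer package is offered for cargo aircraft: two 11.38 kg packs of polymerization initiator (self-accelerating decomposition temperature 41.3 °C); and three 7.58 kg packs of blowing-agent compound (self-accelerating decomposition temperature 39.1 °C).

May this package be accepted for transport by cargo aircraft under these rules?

Yes

With self-accelerating decomposition temperature 41.3 °C (≤ 50 °C), the polymerization initiator falls in Category SR.
The blowing-agent compound has self-accelerating decomposition temperature 39.1 °C, which is ≤ 50 °C, so it is Category SR (Self-Reactive).
Total Category SR: (two 11.38 kg packs = 22.76 kg) + (three 7.58 kg packs = 22.74 kg) = 45.5 kg.
45.5 kg is within the cargo aircraft limit of 50 kg for Category SR.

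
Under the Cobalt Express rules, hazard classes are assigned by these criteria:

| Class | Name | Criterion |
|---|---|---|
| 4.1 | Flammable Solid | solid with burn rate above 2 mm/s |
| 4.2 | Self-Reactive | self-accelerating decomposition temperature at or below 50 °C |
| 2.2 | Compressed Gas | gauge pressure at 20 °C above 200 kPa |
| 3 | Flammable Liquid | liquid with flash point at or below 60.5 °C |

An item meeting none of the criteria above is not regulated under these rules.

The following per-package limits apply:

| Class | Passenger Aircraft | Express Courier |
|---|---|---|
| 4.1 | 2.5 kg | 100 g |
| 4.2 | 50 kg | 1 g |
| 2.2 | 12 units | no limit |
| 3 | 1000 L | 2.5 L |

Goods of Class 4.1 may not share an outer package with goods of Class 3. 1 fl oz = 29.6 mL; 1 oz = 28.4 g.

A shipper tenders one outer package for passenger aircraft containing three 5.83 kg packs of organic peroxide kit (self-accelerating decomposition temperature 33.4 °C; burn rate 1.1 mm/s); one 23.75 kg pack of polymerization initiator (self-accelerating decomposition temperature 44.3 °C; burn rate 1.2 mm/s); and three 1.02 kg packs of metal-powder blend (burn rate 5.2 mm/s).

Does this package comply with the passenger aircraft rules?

No

Organic peroxide kit: self-accelerating decomposition temperature 33.4 °C ≤ 50 °C → Class 4.2 (Self-Reactive).
Self-accelerating decomposition temperature 44.3 °C meets the Class 4.2 criterion (Self-Reactive), so the polymerization initiator is Class 4.2.
Metal-powder blend: burn rate 5.2 mm/s > 2 mm/s → Class 4.1 (Flammable Solid).
Class 4.1 quantity: three 1.02 kg packs = 3.06 kg.
3.06 kg > 2.5 kg (passenger aircraft limit, Class 4.1) — over the limit.
Total Class 4.2: (three 5.83 kg packs = 17.49 kg) + 23.75 kg = 41.24 kg.
41.24 kg is within the passenger aircraft limit of 50 kg for Class 4.2.
The segregation rule (Class 4.1 with Class 3) does not apply to Class 4.1 with Class 4.2.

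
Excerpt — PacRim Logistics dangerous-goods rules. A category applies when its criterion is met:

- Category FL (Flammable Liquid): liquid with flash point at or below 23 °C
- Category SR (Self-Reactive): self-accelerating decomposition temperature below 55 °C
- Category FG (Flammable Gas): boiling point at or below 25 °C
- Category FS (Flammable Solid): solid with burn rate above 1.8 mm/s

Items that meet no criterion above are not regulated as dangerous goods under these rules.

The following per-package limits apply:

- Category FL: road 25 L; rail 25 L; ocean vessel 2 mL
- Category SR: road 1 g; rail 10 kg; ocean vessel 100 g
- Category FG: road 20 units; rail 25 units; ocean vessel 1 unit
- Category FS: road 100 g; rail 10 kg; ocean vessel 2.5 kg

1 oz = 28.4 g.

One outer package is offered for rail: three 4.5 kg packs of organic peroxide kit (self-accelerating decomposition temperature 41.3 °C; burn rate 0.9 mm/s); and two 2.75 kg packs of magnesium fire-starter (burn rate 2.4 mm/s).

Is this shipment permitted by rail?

The organic peroxide kit has self-accelerating decomposition temperature 41.3 °C, which is < 55 °C, so it is Category SR (Self-Reactive).
Magnesium fire-starter: burn rate 2.4 mm/s > 1.8 mm/s → Category FS (Flammable Solid).
Category SR quantity: three 4.5 kg packs = 13.5 kg.
That exceeds the Category SR rail limit of 10 kg.
Category FS quantity: two 2.75 kg packs = 5.5 kg.
That is within the Category FS rail limit of 10 kg.

No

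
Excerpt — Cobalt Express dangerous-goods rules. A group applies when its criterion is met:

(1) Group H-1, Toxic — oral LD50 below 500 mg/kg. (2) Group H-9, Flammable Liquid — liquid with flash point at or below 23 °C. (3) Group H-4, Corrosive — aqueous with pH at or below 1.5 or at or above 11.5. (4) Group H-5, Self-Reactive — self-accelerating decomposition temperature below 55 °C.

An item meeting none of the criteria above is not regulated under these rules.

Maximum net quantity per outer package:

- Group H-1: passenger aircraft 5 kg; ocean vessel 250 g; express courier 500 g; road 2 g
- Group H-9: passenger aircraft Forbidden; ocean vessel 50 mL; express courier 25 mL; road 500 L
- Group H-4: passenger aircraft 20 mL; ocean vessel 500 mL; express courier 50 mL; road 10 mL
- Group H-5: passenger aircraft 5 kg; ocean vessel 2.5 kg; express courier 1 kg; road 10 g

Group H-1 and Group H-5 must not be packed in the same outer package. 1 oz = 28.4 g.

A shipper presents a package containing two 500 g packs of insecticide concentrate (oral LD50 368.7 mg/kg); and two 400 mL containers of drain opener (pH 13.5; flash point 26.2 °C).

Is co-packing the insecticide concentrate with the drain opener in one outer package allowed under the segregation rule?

The insecticide concentrate has oral LD50 368.7 mg/kg, which is < 500 mg/kg, so it is Group H-1 (Toxic).
The drain opener has pH 13.5, which is ≥ 11.5, so it is Group H-4 (Corrosive).
No segregation rule bars Group H-1 with Group H-4.

Yes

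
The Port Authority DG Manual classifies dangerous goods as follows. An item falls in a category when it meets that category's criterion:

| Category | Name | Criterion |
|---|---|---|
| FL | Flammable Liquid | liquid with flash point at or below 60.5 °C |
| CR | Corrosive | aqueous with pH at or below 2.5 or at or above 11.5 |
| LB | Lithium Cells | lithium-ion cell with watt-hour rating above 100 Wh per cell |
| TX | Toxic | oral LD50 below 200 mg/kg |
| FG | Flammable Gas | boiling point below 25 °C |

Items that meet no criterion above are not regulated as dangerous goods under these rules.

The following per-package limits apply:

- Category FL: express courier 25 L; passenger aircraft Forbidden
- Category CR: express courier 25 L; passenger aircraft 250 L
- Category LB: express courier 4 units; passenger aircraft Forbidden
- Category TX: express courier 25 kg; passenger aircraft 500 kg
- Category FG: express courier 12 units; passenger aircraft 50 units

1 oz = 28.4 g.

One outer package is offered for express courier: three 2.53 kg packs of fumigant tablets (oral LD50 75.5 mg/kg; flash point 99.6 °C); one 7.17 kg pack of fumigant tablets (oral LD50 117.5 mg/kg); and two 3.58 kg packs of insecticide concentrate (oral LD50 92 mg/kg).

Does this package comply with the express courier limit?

With oral LD50 75.5 mg/kg (< 200 mg/kg), the fumigant tablets fall in Category TX.
With oral LD50 117.5 mg/kg (< 200 mg/kg), the fumigant tablets fall in Category TX.
With oral LD50 92 mg/kg (< 200 mg/kg), the insecticide concentrate falls in Category TX.
Total Category TX: (three 2.53 kg packs = 7.59 kg) + 7.17 kg + (two 3.58 kg packs = 7.16 kg) = 21.92 kg.
21.92 kg ≤ 25 kg (express courier limit, Category TX) — within limit.

Yes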